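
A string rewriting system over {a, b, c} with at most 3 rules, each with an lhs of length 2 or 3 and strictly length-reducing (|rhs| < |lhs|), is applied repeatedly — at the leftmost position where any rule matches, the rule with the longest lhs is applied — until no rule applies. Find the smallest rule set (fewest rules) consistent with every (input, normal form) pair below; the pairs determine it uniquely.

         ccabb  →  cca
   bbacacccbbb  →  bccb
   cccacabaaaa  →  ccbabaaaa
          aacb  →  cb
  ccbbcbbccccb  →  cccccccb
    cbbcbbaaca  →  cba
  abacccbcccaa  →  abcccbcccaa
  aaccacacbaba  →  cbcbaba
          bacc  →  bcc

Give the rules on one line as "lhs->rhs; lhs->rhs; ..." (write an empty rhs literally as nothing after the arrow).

  | ccabb => cca
  | bbacacccbbb => acacccbbb => cacccbbb => bccbbb => bccb
  | cccacabaaaa => ccbabaaaa
  | aacb => acb => cb

ac->c; bb->; cac->b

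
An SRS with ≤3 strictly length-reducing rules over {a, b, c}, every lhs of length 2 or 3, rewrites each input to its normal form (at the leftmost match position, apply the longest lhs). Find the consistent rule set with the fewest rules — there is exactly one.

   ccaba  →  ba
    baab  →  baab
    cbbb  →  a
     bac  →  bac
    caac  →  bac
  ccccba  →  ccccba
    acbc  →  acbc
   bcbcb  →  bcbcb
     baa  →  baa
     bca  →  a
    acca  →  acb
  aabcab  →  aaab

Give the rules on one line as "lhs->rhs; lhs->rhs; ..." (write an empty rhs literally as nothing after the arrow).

  | ccaba => cbba => caa => ba
  | baab
  | cbbb => cab => bb => a
  | bac

bb->a; ca->b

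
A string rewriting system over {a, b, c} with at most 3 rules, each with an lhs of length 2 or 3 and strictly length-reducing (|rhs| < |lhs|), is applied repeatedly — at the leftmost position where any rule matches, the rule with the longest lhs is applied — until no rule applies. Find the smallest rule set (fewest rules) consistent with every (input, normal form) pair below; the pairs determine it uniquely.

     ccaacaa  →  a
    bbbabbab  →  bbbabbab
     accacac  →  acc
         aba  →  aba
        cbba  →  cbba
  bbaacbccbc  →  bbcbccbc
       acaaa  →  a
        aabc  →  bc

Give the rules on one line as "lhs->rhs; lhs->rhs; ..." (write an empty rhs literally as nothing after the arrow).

aa->; ca->

  | ccaacaa => cacaa => caa => a
  | bbbabbab
  | accacac => accac => acc
  | aba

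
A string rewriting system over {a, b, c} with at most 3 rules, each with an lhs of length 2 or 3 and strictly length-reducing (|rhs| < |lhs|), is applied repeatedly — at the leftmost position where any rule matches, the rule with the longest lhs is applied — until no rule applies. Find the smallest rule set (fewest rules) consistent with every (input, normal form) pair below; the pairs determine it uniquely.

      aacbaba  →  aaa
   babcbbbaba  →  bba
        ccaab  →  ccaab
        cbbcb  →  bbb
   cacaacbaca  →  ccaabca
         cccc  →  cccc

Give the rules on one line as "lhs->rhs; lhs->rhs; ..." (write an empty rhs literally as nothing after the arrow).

aca->ca; bab->; cb->b

  | aacbaba => aababa => aaa
  | babcbbbaba => cbbbaba => bbbaba => bba
  | ccaab
  | cbbcb => bbcb => bbb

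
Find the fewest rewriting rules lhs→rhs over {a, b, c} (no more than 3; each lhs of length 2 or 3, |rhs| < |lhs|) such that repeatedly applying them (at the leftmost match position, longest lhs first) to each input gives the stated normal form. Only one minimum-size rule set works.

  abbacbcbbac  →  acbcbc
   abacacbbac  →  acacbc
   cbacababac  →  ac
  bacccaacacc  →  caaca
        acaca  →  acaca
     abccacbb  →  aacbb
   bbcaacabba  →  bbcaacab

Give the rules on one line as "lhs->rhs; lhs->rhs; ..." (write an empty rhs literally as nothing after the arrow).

  | abbacbcbbac => abcbcbbac => acbcbbac => acbcbc
  | abacacbbac => acacbbac => acacbc
  | cbacababac => ccababac => ababac => abac => ac
  | bacccaacacc => cccaacacc => caacacc => caaca

abc->ac; ba->; cc->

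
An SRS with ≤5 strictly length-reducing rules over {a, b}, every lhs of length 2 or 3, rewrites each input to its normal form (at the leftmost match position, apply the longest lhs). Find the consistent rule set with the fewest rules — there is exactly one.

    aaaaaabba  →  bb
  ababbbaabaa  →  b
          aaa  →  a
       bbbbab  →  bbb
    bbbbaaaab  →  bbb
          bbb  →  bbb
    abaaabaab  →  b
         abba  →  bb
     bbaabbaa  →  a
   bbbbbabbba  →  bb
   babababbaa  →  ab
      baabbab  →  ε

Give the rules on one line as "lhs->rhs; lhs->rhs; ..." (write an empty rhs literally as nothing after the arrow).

  | aaaaaabba => aaaabba => aabba => bba => bb
  | ababbbaabaa => aabbaabaa => bbaabaa => bbabaa => baaa => baa => ba => b
  | aaa => a
  | bbbbab => bbba => bbb

aa->; abb->bb; ba->b; bab->a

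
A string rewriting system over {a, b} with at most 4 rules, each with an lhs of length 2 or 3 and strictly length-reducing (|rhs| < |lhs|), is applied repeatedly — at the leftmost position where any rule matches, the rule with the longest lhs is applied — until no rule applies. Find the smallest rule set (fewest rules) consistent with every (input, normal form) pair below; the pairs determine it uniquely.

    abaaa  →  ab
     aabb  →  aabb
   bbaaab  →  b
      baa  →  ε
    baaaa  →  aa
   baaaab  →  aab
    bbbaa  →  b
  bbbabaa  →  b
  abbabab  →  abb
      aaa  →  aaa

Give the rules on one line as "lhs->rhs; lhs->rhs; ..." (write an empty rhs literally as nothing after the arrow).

aba->ab; baa->; bba->b

  | abaaa => abaa => aba => ab
  | aabb
  | bbaaab => baab => b
  | baa => ε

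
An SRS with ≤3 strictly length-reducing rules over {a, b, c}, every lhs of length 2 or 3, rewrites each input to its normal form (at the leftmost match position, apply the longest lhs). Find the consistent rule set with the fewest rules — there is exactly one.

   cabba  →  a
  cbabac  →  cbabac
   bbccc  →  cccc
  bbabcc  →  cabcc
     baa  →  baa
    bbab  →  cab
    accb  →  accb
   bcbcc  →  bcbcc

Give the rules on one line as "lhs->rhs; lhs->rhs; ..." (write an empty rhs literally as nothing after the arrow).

bb->c; cac->

  | cabba => caca => a
  | cbabac
  | bbccc => cccc
  | bbabcc => cabcc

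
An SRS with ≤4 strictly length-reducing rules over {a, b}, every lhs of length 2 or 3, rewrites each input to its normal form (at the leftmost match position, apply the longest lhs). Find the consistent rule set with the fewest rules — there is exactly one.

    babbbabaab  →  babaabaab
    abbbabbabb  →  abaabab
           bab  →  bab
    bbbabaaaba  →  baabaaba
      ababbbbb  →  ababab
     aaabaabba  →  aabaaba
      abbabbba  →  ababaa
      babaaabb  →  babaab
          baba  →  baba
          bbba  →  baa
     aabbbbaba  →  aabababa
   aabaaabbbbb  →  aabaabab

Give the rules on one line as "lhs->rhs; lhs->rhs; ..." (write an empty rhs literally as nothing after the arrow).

  | babbbabaab => babaabaab
  | abbbabbabb => abaabbabb => abaababb => abaabab
  | bab
  | bbbabaaaba => baabaaaba => baabaaba

aaa->aa; bb->b; bbb->ba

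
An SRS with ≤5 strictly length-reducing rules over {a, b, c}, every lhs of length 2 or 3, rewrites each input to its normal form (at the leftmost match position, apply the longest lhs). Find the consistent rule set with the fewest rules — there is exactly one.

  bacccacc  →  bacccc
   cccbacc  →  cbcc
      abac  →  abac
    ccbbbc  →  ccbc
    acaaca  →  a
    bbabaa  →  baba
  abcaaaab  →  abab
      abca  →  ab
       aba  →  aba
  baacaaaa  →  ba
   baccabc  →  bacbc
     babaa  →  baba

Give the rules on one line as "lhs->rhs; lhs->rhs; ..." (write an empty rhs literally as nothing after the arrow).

aa->a; bb->b; ca->; cba->ab

  | bacccacc => bacccc
  | cccbacc => ccabcc => cbcc
  | abac
  | ccbbbc => ccbbc => ccbc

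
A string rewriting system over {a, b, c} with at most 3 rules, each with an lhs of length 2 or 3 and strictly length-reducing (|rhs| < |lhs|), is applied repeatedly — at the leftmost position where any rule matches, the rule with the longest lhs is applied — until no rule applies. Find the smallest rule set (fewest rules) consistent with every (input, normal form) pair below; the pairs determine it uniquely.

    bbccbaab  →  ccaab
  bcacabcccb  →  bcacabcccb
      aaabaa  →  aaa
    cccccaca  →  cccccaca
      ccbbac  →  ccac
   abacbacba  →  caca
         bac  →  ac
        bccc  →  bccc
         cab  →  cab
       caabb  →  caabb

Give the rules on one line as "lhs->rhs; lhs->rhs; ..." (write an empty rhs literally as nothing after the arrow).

  | bbccbaab => ccbaab => ccaab
  | bcacabcccb
  | aaabaa => aaa
  | cccccaca

aba->; ba->a; bbc->c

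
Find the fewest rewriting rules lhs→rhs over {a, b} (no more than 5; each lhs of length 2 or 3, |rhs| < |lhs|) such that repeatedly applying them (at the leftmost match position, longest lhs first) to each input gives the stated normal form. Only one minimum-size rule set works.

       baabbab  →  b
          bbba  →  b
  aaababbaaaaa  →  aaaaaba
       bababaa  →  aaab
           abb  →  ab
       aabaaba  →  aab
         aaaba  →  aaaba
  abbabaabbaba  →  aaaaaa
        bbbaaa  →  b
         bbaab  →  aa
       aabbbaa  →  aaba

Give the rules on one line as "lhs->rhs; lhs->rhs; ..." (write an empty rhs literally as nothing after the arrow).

  | baabbab => bbbab => bbab => bb => b
  | bbba => bba => b
  | aaababbaaaaa => aaaaabaaaaa => aaaaabaaa => aaaaaba
  | bababaa => aaabaa => aaab

baa->b; bab->aa; bb->b; bba->b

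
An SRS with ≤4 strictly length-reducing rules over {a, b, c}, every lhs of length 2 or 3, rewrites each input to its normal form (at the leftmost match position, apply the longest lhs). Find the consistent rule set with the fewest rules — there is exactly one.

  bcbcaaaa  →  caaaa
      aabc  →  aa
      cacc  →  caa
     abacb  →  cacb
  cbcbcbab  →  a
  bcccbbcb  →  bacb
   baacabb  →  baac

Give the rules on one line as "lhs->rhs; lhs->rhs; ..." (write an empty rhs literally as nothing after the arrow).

  | bcbcaaaa => caaaa
  | aabc => acc => aa
  | cacc => caa
  | abacb => cacb

ab->c; bcb->; cc->a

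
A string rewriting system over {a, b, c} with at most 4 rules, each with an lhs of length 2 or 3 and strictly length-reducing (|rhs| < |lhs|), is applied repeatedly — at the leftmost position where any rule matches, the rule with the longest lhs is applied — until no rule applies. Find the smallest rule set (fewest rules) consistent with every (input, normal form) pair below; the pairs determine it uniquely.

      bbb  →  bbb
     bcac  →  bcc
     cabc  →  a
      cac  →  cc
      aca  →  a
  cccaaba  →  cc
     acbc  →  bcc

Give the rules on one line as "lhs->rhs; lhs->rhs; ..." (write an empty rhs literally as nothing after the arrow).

ac->; acb->bc; ca->c; cab->aa

  | bbb
  | bcac => bcc
  | cabc => aac => a
  | cac => cc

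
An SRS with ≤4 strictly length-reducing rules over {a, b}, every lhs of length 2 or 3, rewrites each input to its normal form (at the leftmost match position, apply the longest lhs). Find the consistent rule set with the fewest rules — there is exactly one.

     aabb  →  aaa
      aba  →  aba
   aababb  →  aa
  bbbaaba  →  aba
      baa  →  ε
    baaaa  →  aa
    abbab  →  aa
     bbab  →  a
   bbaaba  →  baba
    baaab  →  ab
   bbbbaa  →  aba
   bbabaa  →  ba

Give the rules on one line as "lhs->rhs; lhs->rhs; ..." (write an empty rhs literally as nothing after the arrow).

  | aabb => aaa
  | aba
  | aababb => aabaa => aa
  | bbbaaba => abaaba => aba

baa->; bb->a; bba->b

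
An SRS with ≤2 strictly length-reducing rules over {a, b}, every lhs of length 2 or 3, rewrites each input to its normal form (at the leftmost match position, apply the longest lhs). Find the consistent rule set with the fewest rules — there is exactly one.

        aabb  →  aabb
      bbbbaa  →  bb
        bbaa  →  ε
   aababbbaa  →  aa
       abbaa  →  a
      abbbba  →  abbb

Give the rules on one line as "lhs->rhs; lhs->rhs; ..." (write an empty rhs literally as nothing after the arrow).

  | aabb
  | bbbbaa => bbba => bb
  | bbaa => ba => ε
  | aababbbaa => aabbaa => aaba => aa

ba->; bab->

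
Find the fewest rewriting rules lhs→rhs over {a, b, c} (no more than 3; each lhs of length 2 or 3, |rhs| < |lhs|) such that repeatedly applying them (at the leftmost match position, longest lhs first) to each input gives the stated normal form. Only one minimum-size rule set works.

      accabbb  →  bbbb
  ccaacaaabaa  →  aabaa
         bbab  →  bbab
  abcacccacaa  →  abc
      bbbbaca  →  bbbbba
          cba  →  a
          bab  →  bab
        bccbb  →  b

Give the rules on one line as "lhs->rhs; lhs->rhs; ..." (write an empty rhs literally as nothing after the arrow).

ac->b; ca->; cb->

  | accabbb => bcabbb => bbbb
  | ccaacaaabaa => cacaaabaa => caaabaa => aabaa
  | bbab
  | abcacccacaa => abcccacaa => abcccaa => abcca => abc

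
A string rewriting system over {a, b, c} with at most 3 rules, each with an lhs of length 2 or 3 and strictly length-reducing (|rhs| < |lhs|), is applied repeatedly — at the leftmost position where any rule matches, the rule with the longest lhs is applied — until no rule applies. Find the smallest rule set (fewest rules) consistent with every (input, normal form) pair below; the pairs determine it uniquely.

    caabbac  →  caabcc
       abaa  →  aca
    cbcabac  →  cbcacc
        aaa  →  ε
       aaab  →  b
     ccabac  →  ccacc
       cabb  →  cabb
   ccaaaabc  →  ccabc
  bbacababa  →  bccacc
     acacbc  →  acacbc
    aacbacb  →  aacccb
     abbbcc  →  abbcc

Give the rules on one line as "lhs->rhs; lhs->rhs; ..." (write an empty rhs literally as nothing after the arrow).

aaa->; ba->c; bbb->bb

  | caabbac => caabcc
  | abaa => aca
  | cbcabac => cbcacc
  | aaa => ε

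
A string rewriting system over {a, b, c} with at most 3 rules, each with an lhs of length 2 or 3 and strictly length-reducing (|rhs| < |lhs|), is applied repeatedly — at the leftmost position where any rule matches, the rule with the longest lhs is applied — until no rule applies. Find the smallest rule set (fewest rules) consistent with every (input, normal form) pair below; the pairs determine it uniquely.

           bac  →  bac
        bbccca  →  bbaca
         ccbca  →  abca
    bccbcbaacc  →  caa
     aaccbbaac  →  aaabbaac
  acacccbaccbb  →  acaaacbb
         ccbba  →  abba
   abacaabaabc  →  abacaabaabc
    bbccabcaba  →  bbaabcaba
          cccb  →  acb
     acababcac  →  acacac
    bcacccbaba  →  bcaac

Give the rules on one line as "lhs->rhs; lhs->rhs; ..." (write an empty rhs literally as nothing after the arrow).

bab->; cba->c; cc->a

  | bac
  | bbccca => bbaca
  | ccbca => abca
  | bccbcbaacc => babcbaacc => cbaacc => cacc => caa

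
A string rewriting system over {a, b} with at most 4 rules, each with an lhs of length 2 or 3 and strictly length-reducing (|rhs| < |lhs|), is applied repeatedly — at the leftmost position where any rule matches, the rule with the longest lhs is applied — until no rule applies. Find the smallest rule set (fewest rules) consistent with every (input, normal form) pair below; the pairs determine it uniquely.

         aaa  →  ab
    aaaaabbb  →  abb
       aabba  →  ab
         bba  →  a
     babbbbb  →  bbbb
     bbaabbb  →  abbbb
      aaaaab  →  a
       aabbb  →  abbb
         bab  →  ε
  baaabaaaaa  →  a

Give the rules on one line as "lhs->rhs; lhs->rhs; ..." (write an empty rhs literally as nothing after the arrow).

aa->a; aaa->ab; bab->; bba->aa

  | aaa => ab
  | aaaaabbb => abaabbb => ababbb => abb
  | aabba => abba => aaa => ab
  | bba => aa => a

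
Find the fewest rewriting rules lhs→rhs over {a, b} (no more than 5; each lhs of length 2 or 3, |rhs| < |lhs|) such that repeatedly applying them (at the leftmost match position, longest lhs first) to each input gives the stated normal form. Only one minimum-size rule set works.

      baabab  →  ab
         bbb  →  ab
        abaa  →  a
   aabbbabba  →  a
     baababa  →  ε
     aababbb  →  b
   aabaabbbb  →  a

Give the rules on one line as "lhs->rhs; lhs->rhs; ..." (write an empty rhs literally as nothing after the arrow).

  | baabab => aabab => bab => ab
  | bbb => ab
  | abaa => aaa => a
  | aabbbabba => bbbabba => ababba => aabba => bba => a

aa->; ba->a; bb->; bbb->ab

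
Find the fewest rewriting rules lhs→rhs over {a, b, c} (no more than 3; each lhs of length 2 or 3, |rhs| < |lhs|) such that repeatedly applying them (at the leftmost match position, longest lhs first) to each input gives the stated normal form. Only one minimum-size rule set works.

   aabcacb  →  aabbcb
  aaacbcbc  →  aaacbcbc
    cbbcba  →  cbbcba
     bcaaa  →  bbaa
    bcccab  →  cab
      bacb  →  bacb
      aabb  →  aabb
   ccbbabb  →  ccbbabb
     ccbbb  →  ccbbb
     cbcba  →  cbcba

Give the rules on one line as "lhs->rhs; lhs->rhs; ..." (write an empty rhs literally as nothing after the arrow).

  | aabcacb => aabbcb
  | aaacbcbc
  | cbbcba
  | bcaaa => bbaa

bca->bb; bcc->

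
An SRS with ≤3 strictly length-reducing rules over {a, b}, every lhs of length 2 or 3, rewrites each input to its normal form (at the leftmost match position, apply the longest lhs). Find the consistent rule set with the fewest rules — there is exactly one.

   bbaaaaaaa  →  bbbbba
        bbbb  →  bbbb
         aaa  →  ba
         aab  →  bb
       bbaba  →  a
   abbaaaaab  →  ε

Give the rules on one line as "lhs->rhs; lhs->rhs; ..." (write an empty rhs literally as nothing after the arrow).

  | bbaaaaaaa => bbbaaaaa => bbbbaaa => bbbbba
  | bbbb
  | aaa => ba
  | aab => bb

aa->b; ab->; bab->ab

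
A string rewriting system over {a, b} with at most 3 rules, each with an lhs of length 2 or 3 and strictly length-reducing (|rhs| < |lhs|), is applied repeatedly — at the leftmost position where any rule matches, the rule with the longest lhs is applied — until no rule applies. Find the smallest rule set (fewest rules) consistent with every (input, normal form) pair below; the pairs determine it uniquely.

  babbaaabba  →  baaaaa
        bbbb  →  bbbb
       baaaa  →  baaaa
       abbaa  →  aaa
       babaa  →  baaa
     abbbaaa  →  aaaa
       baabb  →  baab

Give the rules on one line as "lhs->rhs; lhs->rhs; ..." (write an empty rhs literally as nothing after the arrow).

aba->aa; abb->ab

  | babbaaabba => babaaabba => baaaabba => baaaaba => baaaaa
  | bbbb
  | baaaa
  | abbaa => abaa => aaa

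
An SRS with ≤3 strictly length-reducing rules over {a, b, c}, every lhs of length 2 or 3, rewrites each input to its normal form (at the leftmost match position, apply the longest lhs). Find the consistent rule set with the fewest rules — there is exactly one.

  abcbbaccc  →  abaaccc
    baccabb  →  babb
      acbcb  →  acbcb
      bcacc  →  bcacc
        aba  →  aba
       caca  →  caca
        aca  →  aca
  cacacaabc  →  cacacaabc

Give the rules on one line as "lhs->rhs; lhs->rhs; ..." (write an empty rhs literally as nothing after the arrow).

cbb->a; cca->

  | abcbbaccc => abaaccc
  | baccabb => babb
  | acbcb
  | bcacc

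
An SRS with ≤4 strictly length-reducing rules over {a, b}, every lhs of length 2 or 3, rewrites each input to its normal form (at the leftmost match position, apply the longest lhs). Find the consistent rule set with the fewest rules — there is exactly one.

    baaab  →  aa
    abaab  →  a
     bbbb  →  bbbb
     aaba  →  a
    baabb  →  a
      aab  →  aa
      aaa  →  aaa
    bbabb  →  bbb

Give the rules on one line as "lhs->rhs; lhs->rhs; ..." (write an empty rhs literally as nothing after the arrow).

  | baaab => aab => aa
  | abaab => ab => a
  | bbbb
  | aaba => a

ab->a; aba->; ba->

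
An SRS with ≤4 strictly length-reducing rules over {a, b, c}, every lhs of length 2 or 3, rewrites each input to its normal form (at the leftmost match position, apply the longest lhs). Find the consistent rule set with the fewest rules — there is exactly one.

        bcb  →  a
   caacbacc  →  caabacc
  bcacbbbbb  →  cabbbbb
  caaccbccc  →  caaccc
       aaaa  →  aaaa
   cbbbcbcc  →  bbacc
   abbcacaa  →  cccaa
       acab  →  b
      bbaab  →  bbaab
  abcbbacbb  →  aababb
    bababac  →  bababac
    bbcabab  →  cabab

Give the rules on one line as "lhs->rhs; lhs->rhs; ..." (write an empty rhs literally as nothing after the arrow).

  | bcb => a
  | caacbacc => caabacc
  | bcacbbbbb => cacbbbbb => cabbbbb
  | caaccbccc => caacbccc => caabccc => caaccc

aca->cc; bc->c; bcb->a; cb->b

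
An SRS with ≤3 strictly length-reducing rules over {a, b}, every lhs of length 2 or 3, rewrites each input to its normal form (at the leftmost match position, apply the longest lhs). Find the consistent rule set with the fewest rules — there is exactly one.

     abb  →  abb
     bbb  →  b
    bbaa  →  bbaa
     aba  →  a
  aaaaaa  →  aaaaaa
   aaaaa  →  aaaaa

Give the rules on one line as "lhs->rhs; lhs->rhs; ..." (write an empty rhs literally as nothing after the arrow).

  | abb
  | bbb => b
  | bbaa
  | aba => a

aba->a; bbb->b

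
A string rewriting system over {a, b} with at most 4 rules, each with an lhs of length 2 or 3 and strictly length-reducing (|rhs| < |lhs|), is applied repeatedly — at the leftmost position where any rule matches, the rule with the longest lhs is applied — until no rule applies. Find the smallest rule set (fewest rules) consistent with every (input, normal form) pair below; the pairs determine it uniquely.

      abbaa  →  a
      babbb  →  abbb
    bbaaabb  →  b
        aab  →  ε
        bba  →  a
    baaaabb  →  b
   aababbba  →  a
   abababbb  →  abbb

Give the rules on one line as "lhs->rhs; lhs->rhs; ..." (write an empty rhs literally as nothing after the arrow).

aa->a; aab->; ba->a

  | abbaa => abaa => aaa => aa => a
  | babbb => abbb
  | bbaaabb => baaabb => aaabb => aabb => b
  | aab => ε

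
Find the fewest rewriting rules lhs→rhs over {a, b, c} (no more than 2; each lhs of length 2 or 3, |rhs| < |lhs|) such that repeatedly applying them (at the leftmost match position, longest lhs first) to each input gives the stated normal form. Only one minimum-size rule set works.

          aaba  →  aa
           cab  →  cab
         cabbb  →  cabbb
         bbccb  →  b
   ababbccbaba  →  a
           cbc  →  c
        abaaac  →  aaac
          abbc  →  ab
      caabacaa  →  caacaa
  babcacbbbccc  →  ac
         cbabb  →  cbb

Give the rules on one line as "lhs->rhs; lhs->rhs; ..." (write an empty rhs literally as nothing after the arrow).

ba->; bc->

  | aaba => aa
  | cab
  | cabbb
  | bbccb => bcb => b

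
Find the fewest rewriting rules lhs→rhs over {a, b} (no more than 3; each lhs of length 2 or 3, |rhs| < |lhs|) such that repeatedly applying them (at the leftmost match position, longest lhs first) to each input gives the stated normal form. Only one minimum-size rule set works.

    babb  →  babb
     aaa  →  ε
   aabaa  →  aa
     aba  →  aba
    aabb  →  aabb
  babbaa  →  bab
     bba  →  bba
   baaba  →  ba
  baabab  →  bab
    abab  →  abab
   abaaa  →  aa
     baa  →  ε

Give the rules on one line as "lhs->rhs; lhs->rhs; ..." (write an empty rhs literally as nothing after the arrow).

  | babb
  | aaa => ε
  | aabaa => aa
  | aba

aaa->; baa->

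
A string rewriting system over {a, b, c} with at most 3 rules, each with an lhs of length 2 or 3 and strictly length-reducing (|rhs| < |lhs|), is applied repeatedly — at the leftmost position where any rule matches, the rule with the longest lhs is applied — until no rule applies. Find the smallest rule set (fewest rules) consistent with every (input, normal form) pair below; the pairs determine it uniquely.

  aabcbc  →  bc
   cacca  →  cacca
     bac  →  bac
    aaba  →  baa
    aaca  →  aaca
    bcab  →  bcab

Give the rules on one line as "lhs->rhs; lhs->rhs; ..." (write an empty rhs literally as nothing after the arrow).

  | aabcbc => bacbc => bc
  | cacca
  | bac
  | aaba => baa

aab->ba; acb->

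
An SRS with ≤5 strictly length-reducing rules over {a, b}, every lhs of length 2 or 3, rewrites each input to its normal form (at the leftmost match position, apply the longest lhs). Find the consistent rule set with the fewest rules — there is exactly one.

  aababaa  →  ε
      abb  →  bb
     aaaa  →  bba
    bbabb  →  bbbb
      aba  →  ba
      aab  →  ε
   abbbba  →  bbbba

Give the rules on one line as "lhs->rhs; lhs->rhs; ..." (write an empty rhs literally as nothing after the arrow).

  | aababaa => abaa => baa => ε
  | abb => bb
  | aaaa => bba
  | bbabb => bbbb

aaa->bb; aab->; ab->b; baa->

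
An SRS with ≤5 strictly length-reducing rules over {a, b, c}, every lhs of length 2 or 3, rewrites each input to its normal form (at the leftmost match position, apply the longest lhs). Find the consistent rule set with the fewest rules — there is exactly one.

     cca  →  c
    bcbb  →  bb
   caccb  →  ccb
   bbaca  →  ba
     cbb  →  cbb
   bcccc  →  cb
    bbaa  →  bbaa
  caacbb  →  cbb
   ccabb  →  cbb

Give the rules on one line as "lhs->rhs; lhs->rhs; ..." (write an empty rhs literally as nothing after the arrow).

  | cca => c
  | bcbb => bb
  | caccb => ccb
  | bbaca => bbca => ba

ac->c; bc->; ca->; ccc->cb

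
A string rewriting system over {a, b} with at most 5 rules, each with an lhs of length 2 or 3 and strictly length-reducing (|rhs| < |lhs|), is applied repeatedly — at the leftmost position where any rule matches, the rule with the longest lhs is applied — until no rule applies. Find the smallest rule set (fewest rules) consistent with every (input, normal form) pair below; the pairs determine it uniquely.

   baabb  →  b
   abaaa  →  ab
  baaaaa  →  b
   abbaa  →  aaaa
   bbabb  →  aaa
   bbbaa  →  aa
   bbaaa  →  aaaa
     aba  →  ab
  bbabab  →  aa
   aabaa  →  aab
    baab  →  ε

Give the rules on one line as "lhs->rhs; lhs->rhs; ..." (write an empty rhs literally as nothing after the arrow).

  | baabb => babb => b
  | abaaa => abaa => aba => ab
  | baaaaa => baaaa => baaa => baa => ba => b
  | abbaa => aaaa

ba->b; bab->; bb->a; bbb->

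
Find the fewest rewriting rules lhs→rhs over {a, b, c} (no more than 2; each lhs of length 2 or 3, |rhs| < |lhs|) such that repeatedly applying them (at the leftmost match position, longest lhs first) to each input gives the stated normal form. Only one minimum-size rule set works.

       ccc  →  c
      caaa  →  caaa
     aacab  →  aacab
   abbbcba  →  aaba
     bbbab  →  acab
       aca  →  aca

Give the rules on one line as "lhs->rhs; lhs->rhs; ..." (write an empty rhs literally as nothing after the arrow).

  | ccc => c
  | caaa
  | aacab
  | abbbcba => aaccba => aaba

bbb->ac; cc->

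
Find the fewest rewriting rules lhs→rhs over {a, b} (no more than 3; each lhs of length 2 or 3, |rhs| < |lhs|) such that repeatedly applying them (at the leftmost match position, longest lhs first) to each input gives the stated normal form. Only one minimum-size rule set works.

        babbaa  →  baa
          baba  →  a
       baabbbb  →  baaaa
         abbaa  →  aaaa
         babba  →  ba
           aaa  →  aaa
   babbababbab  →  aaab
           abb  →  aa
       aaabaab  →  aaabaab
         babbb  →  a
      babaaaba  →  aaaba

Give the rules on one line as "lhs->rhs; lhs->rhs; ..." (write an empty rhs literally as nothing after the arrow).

bab->; bb->a

  | babbaa => baa
  | baba => a
  | baabbbb => baaabb => baaaa
  | abbaa => aaaa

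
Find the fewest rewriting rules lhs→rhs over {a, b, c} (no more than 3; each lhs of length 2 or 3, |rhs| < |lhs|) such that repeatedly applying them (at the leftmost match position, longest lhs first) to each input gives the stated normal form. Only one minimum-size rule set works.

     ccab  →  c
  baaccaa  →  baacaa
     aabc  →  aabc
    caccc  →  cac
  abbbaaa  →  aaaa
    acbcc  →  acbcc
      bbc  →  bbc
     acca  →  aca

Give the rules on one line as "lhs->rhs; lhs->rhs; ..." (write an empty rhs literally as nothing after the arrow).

  | ccab => c
  | baaccaa => baacaa
  | aabc
  | caccc => cacc => cac

acc->ac; bbb->; cab->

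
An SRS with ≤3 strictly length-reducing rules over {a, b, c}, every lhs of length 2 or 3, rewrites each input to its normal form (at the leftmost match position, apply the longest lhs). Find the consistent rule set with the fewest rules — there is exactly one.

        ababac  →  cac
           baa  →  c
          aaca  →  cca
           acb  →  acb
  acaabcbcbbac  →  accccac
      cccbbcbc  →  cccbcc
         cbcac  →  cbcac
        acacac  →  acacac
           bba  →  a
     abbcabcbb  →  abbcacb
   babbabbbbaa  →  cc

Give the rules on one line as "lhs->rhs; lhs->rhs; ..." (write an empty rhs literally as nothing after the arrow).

  | ababac => aabac => cbac => cac
  | baa => aa => c
  | aaca => cca
  | acb

aa->c; ba->a; bcb->c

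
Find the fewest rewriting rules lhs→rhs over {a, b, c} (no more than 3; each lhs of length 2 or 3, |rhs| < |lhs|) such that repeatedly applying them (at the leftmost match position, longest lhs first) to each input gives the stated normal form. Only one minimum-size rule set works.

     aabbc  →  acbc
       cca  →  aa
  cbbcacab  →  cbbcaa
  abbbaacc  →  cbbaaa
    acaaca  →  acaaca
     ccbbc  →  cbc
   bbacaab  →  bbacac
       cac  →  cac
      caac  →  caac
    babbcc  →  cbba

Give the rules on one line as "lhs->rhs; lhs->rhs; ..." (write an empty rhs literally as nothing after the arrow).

  | aabbc => acbc
  | cca => aa
  | cbbcacab => cbbcacc => cbbcaa
  | abbbaacc => cbbaacc => cbbaaa

ab->c; bab->cb; cc->a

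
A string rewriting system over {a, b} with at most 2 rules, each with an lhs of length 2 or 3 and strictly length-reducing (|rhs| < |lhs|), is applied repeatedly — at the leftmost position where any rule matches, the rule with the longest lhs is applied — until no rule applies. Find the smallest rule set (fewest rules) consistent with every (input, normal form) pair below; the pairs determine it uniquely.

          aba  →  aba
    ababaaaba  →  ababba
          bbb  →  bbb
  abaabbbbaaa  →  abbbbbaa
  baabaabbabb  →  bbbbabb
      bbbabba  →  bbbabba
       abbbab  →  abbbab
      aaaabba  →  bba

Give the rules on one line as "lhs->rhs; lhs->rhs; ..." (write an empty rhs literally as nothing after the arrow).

  | aba
  | ababaaaba => ababaaba => ababba
  | bbb
  | abaabbbbaaa => abbbbbaaa => abbbbbaa

aaa->aa; aab->b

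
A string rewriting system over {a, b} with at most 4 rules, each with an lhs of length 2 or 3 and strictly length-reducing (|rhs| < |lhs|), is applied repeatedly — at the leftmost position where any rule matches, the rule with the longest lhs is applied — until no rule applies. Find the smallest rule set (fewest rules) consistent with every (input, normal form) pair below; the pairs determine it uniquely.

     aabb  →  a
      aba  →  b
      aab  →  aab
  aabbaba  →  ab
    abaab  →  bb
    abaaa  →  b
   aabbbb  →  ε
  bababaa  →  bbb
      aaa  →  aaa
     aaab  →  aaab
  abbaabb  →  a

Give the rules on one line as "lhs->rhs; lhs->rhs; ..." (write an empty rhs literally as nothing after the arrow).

aba->b; abb->; ba->b

  | aabb => a
  | aba => b
  | aab
  | aabbaba => aaba => ab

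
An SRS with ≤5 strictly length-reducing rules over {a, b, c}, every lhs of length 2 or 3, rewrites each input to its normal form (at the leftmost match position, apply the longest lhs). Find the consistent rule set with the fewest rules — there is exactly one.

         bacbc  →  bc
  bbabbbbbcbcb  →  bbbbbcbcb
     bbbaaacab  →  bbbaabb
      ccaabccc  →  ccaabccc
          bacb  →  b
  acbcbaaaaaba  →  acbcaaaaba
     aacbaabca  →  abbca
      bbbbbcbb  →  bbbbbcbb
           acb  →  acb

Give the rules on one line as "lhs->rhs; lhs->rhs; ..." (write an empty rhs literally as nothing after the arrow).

  | bacbc => bc
  | bbabbbbbcbcb => bbbbbcbcb
  | bbbaaacab => bbbaabb
  | ccaabccc

aca->b; bab->; bac->; cba->c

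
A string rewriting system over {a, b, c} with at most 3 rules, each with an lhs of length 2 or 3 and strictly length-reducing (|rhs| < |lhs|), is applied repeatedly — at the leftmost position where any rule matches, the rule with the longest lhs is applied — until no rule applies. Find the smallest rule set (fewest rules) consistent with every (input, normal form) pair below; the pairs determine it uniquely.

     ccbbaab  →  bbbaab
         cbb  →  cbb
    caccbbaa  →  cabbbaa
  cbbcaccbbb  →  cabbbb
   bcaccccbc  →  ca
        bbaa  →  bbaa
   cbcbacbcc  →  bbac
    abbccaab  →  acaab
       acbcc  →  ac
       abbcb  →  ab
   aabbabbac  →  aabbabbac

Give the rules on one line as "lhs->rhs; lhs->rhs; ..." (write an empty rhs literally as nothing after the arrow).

bbc->; bc->c; cc->b

  | ccbbaab => bbbaab
  | cbb
  | caccbbaa => cabbbaa
  | cbbcaccbbb => caccbbb => cabbbb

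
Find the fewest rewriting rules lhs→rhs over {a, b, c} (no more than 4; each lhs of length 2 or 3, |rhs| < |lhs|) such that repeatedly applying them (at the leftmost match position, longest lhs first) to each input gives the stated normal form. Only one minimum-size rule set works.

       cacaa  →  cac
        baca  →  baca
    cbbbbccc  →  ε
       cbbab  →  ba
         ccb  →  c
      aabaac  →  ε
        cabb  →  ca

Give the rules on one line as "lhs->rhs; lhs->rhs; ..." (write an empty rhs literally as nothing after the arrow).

aa->; ab->a; bc->; cb->

  | cacaa => cac
  | baca
  | cbbbbccc => bbbccc => bbcc => bc => ε
  | cbbab => bab => ba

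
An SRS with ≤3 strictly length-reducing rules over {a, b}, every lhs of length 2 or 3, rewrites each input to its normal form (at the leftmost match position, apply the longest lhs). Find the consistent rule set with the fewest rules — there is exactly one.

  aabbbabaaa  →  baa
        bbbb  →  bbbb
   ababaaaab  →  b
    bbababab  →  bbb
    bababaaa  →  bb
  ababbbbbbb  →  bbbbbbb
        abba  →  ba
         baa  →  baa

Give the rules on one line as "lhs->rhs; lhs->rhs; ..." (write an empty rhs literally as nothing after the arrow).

  | aabbbabaaa => abbabaaa => babaaa => baa
  | bbbb
  | ababaaaab => baaaab => bab => b
  | bbababab => bbbab => bbb

aaa->; ab->; aba->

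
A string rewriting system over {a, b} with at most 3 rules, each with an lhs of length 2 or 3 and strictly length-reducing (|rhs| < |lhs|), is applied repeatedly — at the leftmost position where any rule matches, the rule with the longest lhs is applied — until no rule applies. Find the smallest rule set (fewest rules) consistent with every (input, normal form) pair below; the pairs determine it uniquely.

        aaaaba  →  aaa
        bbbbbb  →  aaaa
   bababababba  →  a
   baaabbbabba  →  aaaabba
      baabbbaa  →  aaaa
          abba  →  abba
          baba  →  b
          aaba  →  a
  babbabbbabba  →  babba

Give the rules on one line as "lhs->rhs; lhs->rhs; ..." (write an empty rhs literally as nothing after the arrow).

aba->; baa->; bbb->aa

  | aaaaba => aaa
  | bbbbbb => aabbb => aaaa
  | bababababba => bbababba => bbbba => aaba => a
  | baaabbbabba => abbbabba => aaaabba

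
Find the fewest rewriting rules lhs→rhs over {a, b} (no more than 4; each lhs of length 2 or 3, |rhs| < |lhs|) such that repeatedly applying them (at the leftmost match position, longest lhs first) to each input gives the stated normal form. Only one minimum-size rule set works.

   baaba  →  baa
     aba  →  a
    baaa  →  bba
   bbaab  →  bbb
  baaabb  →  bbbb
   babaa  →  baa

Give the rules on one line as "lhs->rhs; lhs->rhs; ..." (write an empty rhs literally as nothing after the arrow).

aaa->ba; ab->b; aba->a

  | baaba => baa
  | aba => a
  | baaa => bba
  | bbaab => bbab => bbb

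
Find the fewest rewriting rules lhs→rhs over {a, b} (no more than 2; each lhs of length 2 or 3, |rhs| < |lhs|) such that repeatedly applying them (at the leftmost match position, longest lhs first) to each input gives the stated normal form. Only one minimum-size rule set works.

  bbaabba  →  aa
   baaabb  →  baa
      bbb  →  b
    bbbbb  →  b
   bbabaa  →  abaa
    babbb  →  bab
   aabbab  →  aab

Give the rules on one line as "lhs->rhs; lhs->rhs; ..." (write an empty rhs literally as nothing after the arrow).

aaa->aa; bb->

  | bbaabba => aabba => aaa => aa
  | baaabb => baabb => baa
  | bbb => b
  | bbbbb => bbb => b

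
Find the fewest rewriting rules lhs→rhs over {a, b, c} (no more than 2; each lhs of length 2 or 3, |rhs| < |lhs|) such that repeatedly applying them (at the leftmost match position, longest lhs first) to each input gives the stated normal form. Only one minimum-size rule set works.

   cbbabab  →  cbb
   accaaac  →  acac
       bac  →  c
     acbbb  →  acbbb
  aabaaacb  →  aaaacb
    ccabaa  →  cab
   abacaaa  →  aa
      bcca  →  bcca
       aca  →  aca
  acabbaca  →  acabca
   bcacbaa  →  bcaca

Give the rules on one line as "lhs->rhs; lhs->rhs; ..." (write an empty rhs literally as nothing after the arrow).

ba->; caa->ab

  | cbbabab => cbbab => cbb
  | accaaac => acabac => acac
  | bac => c
  | acbbb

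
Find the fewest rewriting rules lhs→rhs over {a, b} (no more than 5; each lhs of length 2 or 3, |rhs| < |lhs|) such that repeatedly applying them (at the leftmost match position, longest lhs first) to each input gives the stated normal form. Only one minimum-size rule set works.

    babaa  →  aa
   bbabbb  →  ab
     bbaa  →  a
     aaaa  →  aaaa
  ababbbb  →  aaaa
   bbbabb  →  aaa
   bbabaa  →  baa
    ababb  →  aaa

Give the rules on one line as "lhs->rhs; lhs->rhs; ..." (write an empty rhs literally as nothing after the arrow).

  | babaa => aa
  | bbabbb => bbb => ab
  | bbaa => a
  | aaaa

aba->aa; bab->; bb->a; bba->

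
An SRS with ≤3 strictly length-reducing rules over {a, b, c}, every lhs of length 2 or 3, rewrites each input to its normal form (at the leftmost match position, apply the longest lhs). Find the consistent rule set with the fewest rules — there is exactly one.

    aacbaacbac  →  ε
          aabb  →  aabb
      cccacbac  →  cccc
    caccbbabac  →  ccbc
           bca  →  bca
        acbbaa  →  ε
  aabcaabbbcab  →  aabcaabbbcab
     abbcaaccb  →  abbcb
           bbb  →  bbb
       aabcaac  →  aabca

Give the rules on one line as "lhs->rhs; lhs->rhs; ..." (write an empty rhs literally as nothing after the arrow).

  | aacbaacbac => abaacbac => aacbac => abac => ac => ε
  | aabb
  | cccacbac => cccbac => cccc
  | caccbbabac => ccbbabac => ccbbac => ccbc

ac->; ba->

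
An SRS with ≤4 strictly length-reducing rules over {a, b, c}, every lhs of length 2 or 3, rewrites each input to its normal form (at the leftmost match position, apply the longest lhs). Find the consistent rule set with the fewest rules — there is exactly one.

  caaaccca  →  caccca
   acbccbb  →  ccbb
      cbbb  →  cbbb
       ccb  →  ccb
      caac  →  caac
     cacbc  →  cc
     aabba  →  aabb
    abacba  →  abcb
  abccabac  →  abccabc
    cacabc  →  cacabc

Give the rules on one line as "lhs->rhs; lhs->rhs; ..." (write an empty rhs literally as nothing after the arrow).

aaa->a; acb->; ba->b

  | caaaccca => caccca
  | acbccbb => ccbb
  | cbbb
  | ccb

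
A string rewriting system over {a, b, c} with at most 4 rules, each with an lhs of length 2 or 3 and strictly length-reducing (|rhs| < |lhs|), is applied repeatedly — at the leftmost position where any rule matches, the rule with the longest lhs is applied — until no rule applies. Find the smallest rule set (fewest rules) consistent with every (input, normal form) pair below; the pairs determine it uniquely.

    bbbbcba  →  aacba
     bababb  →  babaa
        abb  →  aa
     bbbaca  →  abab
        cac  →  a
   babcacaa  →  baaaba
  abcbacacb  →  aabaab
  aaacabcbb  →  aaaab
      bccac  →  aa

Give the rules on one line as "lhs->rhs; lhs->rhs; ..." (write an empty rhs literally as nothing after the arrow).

bb->a; bc->a; ca->b

  | bbbbcba => abbcba => aacba
  | bababb => babaa
  | abb => aa
  | bbbaca => abaca => abab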